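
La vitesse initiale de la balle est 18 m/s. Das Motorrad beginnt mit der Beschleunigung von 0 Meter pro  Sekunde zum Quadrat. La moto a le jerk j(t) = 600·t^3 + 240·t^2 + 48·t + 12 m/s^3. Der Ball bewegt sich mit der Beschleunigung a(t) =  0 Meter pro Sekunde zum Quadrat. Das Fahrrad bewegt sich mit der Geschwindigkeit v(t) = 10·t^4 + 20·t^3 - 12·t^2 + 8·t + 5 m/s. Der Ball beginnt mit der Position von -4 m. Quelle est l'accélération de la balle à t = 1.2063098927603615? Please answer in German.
Mit a(t) = 0 und Einsetzen von t = 1.2063098927603615, finden wir a = 0.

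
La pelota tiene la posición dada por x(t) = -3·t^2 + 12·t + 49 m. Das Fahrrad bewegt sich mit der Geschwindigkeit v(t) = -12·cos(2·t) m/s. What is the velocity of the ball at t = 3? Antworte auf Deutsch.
Um dies zu lösen, müssen wir 1 Ableitung unserer Gleichung für die Position x(t) = -3·t^2 + 12·t + 49 nehmen. Die Ableitung von der Position ergibt die Geschwindigkeit: v(t) = 12 - 6·t. Aus der Gleichung für die Geschwindigkeit v(t) = 12 - 6·t, setzen wir t = 3 ein und erhalten v = -6.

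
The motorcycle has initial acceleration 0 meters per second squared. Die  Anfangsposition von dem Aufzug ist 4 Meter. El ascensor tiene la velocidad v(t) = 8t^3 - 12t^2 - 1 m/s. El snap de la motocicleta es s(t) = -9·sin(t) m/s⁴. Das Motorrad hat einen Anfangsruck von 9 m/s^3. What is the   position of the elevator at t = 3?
To solve this, we need to take 1 antiderivative of our velocity equation v(t) = 8·t^3 - 12·t^2 - 1. Finding the antiderivative of v(t) and using x(0) = 4: x(t) = 2·t^4 - 4·t^3 - t + 4. We have position x(t) = 2·t^4 - 4·t^3 - t + 4. Substituting t = 3: x(3) = 55.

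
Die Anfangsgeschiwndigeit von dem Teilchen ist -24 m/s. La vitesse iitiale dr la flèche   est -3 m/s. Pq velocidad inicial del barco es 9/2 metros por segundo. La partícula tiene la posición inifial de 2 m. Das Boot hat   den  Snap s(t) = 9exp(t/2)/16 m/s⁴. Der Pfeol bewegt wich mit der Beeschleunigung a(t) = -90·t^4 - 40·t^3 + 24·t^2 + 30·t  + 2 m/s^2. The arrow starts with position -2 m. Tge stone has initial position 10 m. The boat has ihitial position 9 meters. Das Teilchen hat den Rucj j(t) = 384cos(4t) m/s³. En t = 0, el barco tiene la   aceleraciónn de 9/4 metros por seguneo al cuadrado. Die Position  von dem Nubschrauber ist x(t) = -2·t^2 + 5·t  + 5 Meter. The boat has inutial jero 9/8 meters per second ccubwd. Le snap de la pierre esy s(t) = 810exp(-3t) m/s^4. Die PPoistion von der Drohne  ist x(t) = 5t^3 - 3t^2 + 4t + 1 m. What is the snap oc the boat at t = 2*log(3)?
Using s(t) = 9·exp(t/2)/16 and substituting t = 2*log(3), we find s = 27/16.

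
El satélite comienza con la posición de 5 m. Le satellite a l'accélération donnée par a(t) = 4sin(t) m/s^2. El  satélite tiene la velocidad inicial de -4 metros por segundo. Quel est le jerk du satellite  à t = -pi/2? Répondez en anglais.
To solve this, we need to take 1 derivative of our acceleration equation a(t) = 4·sin(t). Differentiating acceleration, we get jerk: j(t) = 4·cos(t). Using j(t) = 4·cos(t) and substituting t = -pi/2, we find j = 0.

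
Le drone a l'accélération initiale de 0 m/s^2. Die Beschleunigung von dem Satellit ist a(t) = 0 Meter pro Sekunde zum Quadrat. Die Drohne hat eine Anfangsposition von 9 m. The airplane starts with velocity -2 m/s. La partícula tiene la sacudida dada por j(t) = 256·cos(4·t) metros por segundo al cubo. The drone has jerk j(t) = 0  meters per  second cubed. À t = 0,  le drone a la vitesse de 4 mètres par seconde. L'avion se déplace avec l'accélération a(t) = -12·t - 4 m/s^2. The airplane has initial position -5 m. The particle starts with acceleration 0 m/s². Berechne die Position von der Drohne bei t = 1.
Wir müssen die Stammfunktion unserer Gleichung für den Ruck j(t) = 0 3-mal finden. Durch Integration von dem Ruck und Verwendung der Anfangsbedingung a(0) = 0, erhalten wir a(t) = 0. Mit ∫a(t)dt und Anwendung von v(0) = 4, finden wir v(t) = 4. Durch Integration von der Geschwindigkeit und Verwendung der Anfangsbedingung x(0) = 9, erhalten wir x(t) = 4·t + 9. Mit x(t) = 4·t + 9 und Einsetzen von t = 1, finden wir x = 13.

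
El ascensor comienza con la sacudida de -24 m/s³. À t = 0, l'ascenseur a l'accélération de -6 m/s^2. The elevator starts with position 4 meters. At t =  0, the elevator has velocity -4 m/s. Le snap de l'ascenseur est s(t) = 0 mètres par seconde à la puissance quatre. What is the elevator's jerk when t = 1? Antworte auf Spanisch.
Para resolver esto, necesitamos tomar 1 antiderivada de nuestra ecuación del snap s(t) = 0. Integrando el snap y usando la condición inicial j(0) = -24, obtenemos j(t) = -24. Tenemos la sacudida j(t) = -24. Sustituyendo t = 1: j(1) = -24.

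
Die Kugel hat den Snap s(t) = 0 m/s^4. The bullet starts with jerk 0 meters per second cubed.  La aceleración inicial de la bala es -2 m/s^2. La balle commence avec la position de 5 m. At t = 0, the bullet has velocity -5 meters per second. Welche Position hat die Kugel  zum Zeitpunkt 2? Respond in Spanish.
Necesitamos integrar nuestra ecuación del snap s(t) = 0 4 veces. Integrando el snap y usando la condición inicial j(0) = 0, obtenemos j(t) = 0. La antiderivada de la sacudida es la aceleración. Usando a(0) = -2, obtenemos a(t) = -2. Tomando ∫a(t)dt y aplicando v(0) = -5, encontramos v(t) = -2·t - 5. Tomando ∫v(t)dt y aplicando x(0) = 5, encontramos x(t) = -t^2 - 5·t + 5. Tenemos la posición x(t) = -t^2 - 5·t + 5. Sustituyendo t = 2: x(2) = -9.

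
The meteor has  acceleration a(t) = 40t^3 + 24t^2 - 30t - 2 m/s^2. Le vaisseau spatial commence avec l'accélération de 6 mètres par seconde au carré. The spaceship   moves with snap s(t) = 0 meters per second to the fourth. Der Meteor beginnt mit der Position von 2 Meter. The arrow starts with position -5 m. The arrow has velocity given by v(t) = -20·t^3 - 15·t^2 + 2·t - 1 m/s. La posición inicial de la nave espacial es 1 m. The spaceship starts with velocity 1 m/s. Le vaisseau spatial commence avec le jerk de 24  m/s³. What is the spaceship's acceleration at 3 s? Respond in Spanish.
Necesitamos integrar nuestra ecuación del snap s(t) = 0 2 veces. Integrando el snap y usando la condición inicial j(0) = 24, obtenemos j(t) = 24. La integral de la sacudida, con a(0) = 6, da la aceleración: a(t) = 24·t + 6. Tenemos la aceleración a(t) = 24·t + 6. Sustituyendo t = 3: a(3) = 78.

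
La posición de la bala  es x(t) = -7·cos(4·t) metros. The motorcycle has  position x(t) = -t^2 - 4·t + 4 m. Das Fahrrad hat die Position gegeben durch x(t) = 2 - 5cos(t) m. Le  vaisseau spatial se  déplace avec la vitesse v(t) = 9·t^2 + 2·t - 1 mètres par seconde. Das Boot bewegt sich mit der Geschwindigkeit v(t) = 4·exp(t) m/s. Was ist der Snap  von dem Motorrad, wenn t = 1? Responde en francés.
Nous devons dériver notre équation de la position x(t) = -t^2 - 4·t + 4 4 fois. En dérivant la position, nous obtenons la vitesse: v(t) = -2·t - 4. La dérivée de la vitesse donne l'accélération: a(t) = -2. En prenant d/dt de a(t), nous trouvons j(t) = 0. La dérivée du jerk donne le snap: s(t) = 0. En utilisant s(t) = 0 et en substituant t = 1, nous trouvons s = 0.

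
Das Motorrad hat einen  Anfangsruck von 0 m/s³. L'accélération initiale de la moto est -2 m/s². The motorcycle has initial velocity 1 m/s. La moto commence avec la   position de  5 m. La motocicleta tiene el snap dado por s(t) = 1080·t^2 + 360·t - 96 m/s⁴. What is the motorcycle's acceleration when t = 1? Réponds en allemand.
Um dies zu lösen, müssen wir 2 Integrale unserer Gleichung für den Snap s(t) = 1080·t^2 + 360·t - 96 finden. Das Integral von dem Snap, mit j(0) = 0, ergibt den Ruck: j(t) = 12·t·(30·t^2 + 15·t - 8). Mit ∫j(t)dt und Anwendung von a(0) = -2, finden wir a(t) = 90·t^4 + 60·t^3 - 48·t^2 - 2. Mit a(t) = 90·t^4 + 60·t^3 - 48·t^2 - 2 und Einsetzen von t = 1, finden wir a = 100.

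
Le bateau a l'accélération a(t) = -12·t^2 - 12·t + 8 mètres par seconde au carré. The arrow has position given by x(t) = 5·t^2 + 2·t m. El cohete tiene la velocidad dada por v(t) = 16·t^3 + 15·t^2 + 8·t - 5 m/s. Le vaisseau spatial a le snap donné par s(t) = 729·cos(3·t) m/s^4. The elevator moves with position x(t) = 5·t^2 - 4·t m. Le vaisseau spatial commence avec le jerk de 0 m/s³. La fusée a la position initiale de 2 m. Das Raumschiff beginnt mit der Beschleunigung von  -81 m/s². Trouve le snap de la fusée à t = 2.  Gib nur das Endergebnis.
À t = 2, s = 96.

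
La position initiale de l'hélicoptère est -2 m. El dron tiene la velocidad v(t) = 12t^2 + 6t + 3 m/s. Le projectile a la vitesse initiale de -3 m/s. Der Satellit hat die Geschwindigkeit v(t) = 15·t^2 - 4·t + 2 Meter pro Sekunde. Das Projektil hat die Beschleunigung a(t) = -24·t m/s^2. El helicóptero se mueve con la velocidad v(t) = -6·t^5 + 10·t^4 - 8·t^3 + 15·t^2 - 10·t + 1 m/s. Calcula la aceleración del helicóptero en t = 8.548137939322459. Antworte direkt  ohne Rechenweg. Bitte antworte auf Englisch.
a(8.548137939322459) = -136702.178113591.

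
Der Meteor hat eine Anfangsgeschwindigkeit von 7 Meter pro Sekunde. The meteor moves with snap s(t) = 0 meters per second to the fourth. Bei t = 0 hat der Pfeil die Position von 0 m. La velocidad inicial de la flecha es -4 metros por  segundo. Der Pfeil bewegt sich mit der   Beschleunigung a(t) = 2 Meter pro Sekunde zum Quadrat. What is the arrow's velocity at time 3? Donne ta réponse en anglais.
We must find the integral of our acceleration equation a(t) = 2 1 time. Taking ∫a(t)dt and applying v(0) = -4, we find v(t) = 2·t - 4. We have velocity v(t) = 2·t - 4. Substituting t = 3: v(3) = 2.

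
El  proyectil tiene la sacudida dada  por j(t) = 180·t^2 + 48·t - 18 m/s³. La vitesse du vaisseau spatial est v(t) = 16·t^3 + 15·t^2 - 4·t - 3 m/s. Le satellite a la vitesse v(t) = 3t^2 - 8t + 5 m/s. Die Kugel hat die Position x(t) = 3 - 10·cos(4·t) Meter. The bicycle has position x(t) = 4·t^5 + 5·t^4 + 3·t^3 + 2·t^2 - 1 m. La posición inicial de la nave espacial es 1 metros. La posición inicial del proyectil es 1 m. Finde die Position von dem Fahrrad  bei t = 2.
Aus der Gleichung für die Position x(t) = 4·t^5 + 5·t^4 + 3·t^3 + 2·t^2 - 1, setzen wir t = 2 ein und erhalten x = 239.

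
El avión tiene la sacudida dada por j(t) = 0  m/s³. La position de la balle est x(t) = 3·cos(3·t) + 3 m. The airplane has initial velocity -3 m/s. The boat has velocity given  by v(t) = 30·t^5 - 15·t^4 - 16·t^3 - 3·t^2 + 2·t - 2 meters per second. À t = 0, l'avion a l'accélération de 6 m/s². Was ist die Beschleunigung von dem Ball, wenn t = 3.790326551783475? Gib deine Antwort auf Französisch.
Pour résoudre ceci, nous devons prendre 2 dérivées de notre équation de la position x(t) = 3·cos(3·t) + 3. En prenant d/dt de x(t), nous trouvons v(t) = -9·sin(3·t). En dérivant la vitesse, nous obtenons l'accélération: a(t) = -27·cos(3·t). Nous avons l'accélération a(t) = -27·cos(3·t). En substituant t = 3.790326551783475: a(3.790326551783475) = -9.89954181351626.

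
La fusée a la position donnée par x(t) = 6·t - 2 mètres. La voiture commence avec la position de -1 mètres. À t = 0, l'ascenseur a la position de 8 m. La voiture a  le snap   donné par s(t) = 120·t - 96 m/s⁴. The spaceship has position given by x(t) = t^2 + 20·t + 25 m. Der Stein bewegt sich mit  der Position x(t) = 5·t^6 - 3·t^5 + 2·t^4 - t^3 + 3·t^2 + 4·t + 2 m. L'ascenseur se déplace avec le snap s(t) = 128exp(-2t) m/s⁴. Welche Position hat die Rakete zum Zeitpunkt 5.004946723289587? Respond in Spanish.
De la ecuación de la posición x(t) = 6·t - 2, sustituimos t = 5.004946723289587 para obtener x = 28.0296803397375.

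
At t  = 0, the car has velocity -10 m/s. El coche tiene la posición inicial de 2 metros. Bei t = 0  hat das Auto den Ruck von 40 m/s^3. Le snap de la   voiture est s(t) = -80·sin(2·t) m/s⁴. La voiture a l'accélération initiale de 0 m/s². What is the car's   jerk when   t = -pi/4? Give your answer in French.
Nous devons intégrer notre équation du snap s(t) = -80·sin(2·t) 1 fois. L'intégrale du snap, avec j(0) = 40, donne le jerk: j(t) = 40·cos(2·t). Nous avons le jerk j(t) = 40·cos(2·t). En substituant t = -pi/4: j(-pi/4) = 0.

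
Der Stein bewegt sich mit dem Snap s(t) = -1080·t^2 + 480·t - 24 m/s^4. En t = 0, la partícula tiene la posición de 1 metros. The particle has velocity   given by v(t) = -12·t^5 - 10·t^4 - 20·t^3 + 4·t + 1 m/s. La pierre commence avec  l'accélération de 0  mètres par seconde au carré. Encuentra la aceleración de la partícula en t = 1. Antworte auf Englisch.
Starting from velocity v(t) = -12·t^5 - 10·t^4 - 20·t^3 + 4·t + 1, we take 1 derivative. Taking d/dt of v(t), we find a(t) = -60·t^4 - 40·t^3 - 60·t^2 + 4. Using a(t) = -60·t^4 - 40·t^3 - 60·t^2 + 4 and substituting t = 1, we find a = -156.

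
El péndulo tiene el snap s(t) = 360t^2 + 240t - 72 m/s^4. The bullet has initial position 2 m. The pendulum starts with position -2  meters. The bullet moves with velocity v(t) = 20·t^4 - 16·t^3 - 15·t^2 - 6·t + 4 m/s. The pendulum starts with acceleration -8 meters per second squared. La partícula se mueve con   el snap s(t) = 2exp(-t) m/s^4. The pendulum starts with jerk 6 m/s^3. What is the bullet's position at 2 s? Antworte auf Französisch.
Pour résoudre ceci, nous devons prendre 1 primitive de notre équation de la vitesse v(t) = 20·t^4 - 16·t^3 - 15·t^2 - 6·t + 4. En prenant ∫v(t)dt et en appliquant x(0) = 2, nous trouvons x(t) = 4·t^5 - 4·t^4 - 5·t^3 - 3·t^2 + 4·t + 2. Nous avons la position x(t) = 4·t^5 - 4·t^4 - 5·t^3 - 3·t^2 + 4·t + 2. En substituant t = 2: x(2) = 22.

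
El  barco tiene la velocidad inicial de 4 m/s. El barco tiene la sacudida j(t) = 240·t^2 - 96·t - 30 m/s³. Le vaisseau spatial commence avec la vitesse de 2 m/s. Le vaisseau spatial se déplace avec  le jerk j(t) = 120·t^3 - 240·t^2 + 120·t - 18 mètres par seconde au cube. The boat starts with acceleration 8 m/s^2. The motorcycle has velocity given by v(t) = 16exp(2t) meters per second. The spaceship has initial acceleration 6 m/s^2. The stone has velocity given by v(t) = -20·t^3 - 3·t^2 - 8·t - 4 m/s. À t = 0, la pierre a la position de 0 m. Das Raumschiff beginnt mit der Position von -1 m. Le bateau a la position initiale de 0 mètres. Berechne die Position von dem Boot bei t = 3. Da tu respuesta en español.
Necesitamos integrar nuestra ecuación de la sacudida j(t) = 240·t^2 - 96·t - 30 3 veces. Integrando la sacudida y usando la condición inicial a(0) = 8, obtenemos a(t) = 80·t^3 - 48·t^2 - 30·t + 8. La integral de la aceleración, con v(0) = 4, da la velocidad: v(t) = 20·t^4 - 16·t^3 - 15·t^2 + 8·t + 4. La integral de la velocidad es la posición. Usando x(0) = 0, obtenemos x(t) = 4·t^5 - 4·t^4 - 5·t^3 + 4·t^2 + 4·t. Tenemos la posición x(t) = 4·t^5 - 4·t^4 - 5·t^3 + 4·t^2 + 4·t. Sustituyendo t = 3: x(3) = 561.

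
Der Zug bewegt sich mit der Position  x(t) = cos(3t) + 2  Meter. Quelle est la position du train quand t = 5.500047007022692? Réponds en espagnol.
Usando x(t) = cos(3·t) + 2 y sustituyendo t = 5.500047007022692, encontramos x = 1.29770332621044.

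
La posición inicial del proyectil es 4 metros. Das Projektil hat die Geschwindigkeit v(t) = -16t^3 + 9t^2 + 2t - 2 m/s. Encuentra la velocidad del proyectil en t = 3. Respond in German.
Mit v(t) = -16·t^3 + 9·t^2 + 2·t - 2 und Einsetzen von t = 3, finden wir v = -347.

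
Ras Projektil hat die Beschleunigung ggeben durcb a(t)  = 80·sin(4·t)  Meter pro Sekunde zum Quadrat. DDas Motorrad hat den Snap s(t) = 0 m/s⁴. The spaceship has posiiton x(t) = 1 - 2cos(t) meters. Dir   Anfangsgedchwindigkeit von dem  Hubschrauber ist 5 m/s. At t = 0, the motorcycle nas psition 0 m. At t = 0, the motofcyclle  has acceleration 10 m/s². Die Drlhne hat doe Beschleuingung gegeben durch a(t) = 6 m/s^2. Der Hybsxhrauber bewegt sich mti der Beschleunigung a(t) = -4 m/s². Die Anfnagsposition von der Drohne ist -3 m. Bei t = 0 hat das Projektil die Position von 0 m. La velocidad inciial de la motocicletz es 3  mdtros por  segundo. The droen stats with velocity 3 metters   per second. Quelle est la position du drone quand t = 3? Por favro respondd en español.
Necesitamos integrar nuestra ecuación de la aceleración a(t) = 6 2 veces. La integral de la aceleración es la velocidad. Usando v(0) = 3, obtenemos v(t) = 6·t + 3. La integral de la velocidad, con x(0) = -3, da la posición: x(t) = 3·t^2 + 3·t - 3. De la ecuación de la posición x(t) = 3·t^2 + 3·t - 3, sustituimos t = 3 para obtener x = 33.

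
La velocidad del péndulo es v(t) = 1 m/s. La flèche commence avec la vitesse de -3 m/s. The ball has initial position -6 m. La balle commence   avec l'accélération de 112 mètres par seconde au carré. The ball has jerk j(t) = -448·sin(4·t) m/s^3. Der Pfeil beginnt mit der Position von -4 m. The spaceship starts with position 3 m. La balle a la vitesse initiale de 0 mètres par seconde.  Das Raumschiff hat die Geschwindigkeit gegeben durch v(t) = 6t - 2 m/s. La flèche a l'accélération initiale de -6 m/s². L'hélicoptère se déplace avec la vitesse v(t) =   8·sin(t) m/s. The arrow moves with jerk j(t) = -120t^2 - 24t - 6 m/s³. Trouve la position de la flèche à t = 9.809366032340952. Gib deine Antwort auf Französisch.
Pour résoudre ceci, nous devons prendre 3 primitives de notre équation du jerk j(t) = -120·t^2 - 24·t - 6. En intégrant le jerk et en utilisant la condition initiale a(0) = -6, nous obtenons a(t) = -40·t^3 - 12·t^2 - 6·t - 6. L'intégrale de l'accélération, avec v(0) = -3, donne la vitesse: v(t) = -10·t^4 - 4·t^3 - 3·t^2 - 6·t - 3. La primitive de la vitesse est la position. En utilisant x(0) = -4, nous obtenons x(t) = -2·t^5 - t^4 - t^3 - 3·t^2 - 3·t - 4. En utilisant x(t) = -2·t^5 - t^4 - t^3 - 3·t^2 - 3·t - 4 et en substituant t = 9.809366032340952, nous trouvons x = -192174.690541435.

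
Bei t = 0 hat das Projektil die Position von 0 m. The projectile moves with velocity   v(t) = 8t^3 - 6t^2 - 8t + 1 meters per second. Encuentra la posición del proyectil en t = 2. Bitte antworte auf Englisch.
We need to integrate our velocity equation v(t) = 8·t^3 - 6·t^2 - 8·t + 1 1 time. Integrating velocity and using the initial condition x(0) = 0, we get x(t) = 2·t^4 - 2·t^3 - 4·t^2 + t. Using x(t) = 2·t^4 - 2·t^3 - 4·t^2 + t and substituting t = 2, we find x = 2.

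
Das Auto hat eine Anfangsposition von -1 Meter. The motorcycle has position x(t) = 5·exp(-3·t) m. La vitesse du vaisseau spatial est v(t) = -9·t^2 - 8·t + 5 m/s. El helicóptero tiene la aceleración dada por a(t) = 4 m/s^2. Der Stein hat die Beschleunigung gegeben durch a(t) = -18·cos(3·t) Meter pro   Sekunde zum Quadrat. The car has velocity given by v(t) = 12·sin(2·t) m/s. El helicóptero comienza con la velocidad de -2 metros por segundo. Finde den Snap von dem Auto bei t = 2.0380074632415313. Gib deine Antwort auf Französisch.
Nous devons dériver notre équation de la vitesse v(t) = 12·sin(2·t) 3 fois. En dérivant la vitesse, nous obtenons l'accélération: a(t) = 24·cos(2·t). En prenant d/dt de a(t), nous trouvons j(t) = -48·sin(2·t). En prenant d/dt de j(t), nous trouvons s(t) = -96·cos(2·t). Nous avons le snap s(t) = -96·cos(2·t). En substituant t = 2.0380074632415313: s(2.0380074632415313) = 57.0511839308841.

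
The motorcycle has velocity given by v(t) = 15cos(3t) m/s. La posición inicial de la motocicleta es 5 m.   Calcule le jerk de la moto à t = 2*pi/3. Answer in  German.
Ausgehend von der Geschwindigkeit v(t) = 15·cos(3·t), nehmen wir 2 Ableitungen. Die Ableitung von der Geschwindigkeit ergibt die Beschleunigung: a(t) = -45·sin(3·t). Durch Ableiten von der Beschleunigung erhalten wir den Ruck: j(t) = -135·cos(3·t). Wir haben den Ruck j(t) = -135·cos(3·t). Durch Einsetzen von t = 2*pi/3: j(2*pi/3) = -135.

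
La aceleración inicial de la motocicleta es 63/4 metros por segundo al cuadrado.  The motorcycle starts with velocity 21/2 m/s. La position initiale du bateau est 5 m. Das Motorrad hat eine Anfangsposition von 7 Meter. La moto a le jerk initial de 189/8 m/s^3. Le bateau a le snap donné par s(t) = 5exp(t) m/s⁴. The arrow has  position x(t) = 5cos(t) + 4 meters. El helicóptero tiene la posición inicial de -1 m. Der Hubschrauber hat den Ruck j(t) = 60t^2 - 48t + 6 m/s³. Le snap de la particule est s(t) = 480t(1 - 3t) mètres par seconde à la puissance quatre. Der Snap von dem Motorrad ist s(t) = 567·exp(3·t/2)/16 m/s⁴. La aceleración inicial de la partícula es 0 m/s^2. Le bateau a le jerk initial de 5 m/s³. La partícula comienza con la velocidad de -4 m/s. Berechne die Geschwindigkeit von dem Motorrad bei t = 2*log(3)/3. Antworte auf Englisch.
Starting from snap s(t) = 567·exp(3·t/2)/16, we take 3 antiderivatives. The integral of snap, with j(0) = 189/8, gives jerk: j(t) = 189·exp(3·t/2)/8. Taking ∫j(t)dt and applying a(0) = 63/4, we find a(t) = 63·exp(3·t/2)/4. The antiderivative of acceleration is velocity. Using v(0) = 21/2, we get v(t) = 21·exp(3·t/2)/2. From the given velocity equation v(t) = 21·exp(3·t/2)/2, we substitute t = 2*log(3)/3 to get v = 63/2.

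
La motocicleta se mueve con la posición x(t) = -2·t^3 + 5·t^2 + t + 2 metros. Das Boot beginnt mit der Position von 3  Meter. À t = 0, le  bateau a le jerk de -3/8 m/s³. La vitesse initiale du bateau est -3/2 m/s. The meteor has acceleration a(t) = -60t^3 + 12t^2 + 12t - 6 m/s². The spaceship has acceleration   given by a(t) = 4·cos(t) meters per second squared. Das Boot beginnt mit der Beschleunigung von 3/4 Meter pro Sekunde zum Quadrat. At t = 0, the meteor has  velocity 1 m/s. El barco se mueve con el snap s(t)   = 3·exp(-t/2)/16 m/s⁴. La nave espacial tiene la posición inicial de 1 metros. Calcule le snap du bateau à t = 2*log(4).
Nous avons le snap s(t) = 3·exp(-t/2)/16. En substituant t = 2*log(4): s(2*log(4)) = 3/64.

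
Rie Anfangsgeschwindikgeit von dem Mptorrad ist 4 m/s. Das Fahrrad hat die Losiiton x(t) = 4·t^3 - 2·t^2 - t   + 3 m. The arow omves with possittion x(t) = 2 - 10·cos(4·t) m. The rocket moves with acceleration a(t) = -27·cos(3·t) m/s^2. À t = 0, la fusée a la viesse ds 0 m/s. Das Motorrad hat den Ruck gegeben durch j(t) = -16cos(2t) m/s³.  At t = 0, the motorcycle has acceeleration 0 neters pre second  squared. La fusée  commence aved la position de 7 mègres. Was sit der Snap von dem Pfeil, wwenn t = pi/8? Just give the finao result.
s(pi/8) = 0.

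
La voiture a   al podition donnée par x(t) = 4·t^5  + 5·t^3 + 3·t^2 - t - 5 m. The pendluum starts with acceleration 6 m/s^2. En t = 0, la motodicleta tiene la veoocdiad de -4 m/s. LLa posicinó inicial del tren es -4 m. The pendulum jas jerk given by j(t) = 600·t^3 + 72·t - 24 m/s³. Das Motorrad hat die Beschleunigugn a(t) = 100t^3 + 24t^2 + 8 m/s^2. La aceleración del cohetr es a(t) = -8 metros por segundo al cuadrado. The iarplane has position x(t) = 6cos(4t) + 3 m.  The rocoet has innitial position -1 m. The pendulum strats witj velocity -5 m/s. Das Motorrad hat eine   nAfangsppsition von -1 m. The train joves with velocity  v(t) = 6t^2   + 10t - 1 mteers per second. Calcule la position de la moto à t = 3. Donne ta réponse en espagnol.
Debemos encontrar la antiderivada de nuestra ecuación de la aceleración a(t) = 100·t^3 + 24·t^2 + 8 2 veces. Integrando la aceleración y usando la condición inicial v(0) = -4, obtenemos v(t) = 25·t^4 + 8·t^3 + 8·t - 4. La integral de la velocidad, con x(0) = -1, da la posición: x(t) = 5·t^5 + 2·t^4 + 4·t^2 - 4·t - 1. De la ecuación de la posición x(t) = 5·t^5 + 2·t^4 + 4·t^2 - 4·t - 1, sustituimos t = 3 para obtener x = 1400.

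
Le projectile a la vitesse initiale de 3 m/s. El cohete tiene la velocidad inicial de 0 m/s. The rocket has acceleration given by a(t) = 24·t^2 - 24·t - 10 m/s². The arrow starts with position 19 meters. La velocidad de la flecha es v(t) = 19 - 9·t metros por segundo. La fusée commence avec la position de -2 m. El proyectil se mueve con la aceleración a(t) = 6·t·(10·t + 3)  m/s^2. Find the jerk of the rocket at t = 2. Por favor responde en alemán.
Um dies zu lösen, müssen wir 1 Ableitung unserer Gleichung für die Beschleunigung a(t) = 24·t^2 - 24·t - 10 nehmen. Durch Ableiten von der Beschleunigung erhalten wir den Ruck: j(t) = 48·t - 24. Mit j(t) = 48·t - 24 und Einsetzen von t = 2, finden wir j = 72.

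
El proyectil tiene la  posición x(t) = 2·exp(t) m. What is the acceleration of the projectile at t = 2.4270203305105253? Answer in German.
Wir müssen unsere Gleichung für die Position x(t) = 2·exp(t) 2-mal ableiten. Die Ableitung von der Position ergibt die Geschwindigkeit: v(t) = 2·exp(t). Die Ableitung von der Geschwindigkeit ergibt die Beschleunigung: a(t) = 2·exp(t). Wir haben die Beschleunigung a(t) = 2·exp(t). Durch Einsetzen von t = 2.4270203305105253: a(2.4270203305105253) = 22.6501734802177.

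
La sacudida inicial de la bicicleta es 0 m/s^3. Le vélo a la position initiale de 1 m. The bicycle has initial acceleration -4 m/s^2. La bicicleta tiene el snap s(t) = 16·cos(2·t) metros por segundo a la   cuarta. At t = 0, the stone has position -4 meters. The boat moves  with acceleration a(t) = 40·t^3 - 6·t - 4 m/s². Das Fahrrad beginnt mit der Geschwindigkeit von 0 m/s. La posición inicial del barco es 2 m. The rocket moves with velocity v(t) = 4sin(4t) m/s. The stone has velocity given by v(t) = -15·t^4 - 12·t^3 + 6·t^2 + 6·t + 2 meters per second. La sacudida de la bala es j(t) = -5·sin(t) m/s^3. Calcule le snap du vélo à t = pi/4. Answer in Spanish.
De la ecuación del snap s(t) = 16·cos(2·t), sustituimos t = pi/4 para obtener s = 0.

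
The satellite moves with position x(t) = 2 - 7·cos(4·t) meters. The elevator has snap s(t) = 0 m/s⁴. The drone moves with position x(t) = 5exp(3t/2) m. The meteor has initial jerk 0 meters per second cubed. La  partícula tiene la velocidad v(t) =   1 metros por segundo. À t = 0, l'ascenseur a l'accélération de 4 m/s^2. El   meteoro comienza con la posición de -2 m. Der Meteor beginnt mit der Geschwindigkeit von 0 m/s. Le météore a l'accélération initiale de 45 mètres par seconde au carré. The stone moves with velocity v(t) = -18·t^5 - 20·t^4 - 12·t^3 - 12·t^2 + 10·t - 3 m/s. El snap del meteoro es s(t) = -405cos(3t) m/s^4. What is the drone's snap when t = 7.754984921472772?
We must differentiate our position equation x(t) = 5·exp(3·t/2) 4 times. Differentiating position, we get velocity: v(t) = 15·exp(3·t/2)/2. The derivative of velocity gives acceleration: a(t) = 45·exp(3·t/2)/4. Taking d/dt of a(t), we find j(t) = 135·exp(3·t/2)/8. The derivative of jerk gives snap: s(t) = 405·exp(3·t/2)/16. From the given snap equation s(t) = 405·exp(3·t/2)/16, we substitute t = 7.754984921472772 to get s = 2852697.87439774.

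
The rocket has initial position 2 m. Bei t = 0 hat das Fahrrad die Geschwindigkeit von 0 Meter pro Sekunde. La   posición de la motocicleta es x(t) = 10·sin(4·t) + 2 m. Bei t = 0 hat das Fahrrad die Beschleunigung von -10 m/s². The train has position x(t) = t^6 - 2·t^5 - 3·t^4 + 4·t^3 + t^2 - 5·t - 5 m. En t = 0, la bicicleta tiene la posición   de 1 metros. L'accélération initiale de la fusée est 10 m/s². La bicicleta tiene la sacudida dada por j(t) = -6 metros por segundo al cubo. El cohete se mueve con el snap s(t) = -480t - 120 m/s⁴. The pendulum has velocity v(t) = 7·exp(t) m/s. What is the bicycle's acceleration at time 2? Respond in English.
Starting from jerk j(t) = -6, we take 1 integral. The integral of jerk is acceleration. Using a(0) = -10, we get a(t) = -6·t - 10. We have acceleration a(t) = -6·t - 10. Substituting t = 2: a(2) = -22.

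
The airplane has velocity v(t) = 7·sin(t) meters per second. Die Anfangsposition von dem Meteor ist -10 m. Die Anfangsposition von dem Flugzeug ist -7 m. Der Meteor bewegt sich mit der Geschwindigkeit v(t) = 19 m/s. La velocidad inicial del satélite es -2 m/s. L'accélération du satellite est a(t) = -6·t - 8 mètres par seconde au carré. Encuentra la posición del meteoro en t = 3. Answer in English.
We need to integrate our velocity equation v(t) = 19 1 time. Integrating velocity and using the initial condition x(0) = -10, we get x(t) = 19·t - 10. Using x(t) = 19·t - 10 and substituting t = 3, we find x = 47.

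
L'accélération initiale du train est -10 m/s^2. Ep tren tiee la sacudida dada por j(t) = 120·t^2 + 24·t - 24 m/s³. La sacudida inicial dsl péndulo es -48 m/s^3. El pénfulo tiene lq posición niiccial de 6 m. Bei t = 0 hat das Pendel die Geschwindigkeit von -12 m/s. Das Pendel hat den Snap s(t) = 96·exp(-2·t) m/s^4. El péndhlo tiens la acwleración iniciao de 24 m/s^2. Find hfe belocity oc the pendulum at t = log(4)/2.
We need to integrate our snap equation s(t) = 96·exp(-2·t) 3 times. The integral of snap, with j(0) = -48, gives jerk: j(t) = -48·exp(-2·t). Finding the integral of j(t) and using a(0) = 24: a(t) = 24·exp(-2·t). The integral of acceleration is velocity. Using v(0) = -12, we get v(t) = -12·exp(-2·t). From the given velocity equation v(t) = -12·exp(-2·t), we substitute t = log(4)/2 to get v = -3.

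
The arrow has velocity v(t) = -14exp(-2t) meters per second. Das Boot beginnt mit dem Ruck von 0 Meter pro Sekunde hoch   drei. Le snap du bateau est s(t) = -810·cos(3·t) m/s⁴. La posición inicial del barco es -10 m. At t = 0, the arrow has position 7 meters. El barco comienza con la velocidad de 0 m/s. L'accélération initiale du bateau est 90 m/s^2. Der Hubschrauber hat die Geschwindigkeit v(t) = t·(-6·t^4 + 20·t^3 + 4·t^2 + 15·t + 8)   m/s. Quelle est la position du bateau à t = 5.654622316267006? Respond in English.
We need to integrate our snap equation s(t) = -810·cos(3·t) 4 times. Integrating snap and using the initial condition j(0) = 0, we get j(t) = -270·sin(3·t). Integrating jerk and using the initial condition a(0) = 90, we get a(t) = 90·cos(3·t). Finding the antiderivative of a(t) and using v(0) = 0: v(t) = 30·sin(3·t). The integral of velocity is position. Using x(0) = -10, we get x(t) = -10·cos(3·t). From the given position equation x(t) = -10·cos(3·t), we substitute t = 5.654622316267006 to get x = 3.09714397593692.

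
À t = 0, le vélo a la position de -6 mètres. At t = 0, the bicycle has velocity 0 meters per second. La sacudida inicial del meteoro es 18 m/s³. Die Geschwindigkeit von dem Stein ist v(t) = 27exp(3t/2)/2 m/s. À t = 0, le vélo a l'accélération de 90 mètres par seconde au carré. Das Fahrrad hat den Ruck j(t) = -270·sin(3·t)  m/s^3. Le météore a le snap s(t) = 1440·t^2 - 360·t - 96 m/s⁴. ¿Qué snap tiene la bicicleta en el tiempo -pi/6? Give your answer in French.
Pour résoudre ceci, nous devons prendre 1 dérivée de notre équation du jerk j(t) = -270·sin(3·t). En prenant d/dt de j(t), nous trouvons s(t) = -810·cos(3·t). Nous avons le snap s(t) = -810·cos(3·t). En substituant t = -pi/6: s(-pi/6) = 0.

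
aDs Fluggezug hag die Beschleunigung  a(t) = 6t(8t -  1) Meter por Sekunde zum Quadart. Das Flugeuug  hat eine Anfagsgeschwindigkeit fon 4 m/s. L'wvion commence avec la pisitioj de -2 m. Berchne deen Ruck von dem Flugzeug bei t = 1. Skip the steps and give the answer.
Der Ruck bei t = 1 ist j = 90.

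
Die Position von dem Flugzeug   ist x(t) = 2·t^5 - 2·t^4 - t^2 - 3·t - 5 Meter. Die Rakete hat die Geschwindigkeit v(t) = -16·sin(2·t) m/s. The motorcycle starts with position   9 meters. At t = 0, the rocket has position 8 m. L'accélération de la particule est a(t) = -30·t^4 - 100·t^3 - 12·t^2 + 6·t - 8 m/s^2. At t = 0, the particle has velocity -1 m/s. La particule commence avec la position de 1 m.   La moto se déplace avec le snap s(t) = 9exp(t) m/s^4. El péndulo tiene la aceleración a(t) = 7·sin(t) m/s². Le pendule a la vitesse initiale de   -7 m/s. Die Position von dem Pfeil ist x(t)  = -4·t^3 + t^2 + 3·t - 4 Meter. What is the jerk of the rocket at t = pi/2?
To solve this, we need to take 2 derivatives of our velocity equation v(t) = -16·sin(2·t). Differentiating velocity, we get acceleration: a(t) = -32·cos(2·t). The derivative of acceleration gives jerk: j(t) = 64·sin(2·t). We have jerk j(t) = 64·sin(2·t). Substituting t = pi/2: j(pi/2) = 0.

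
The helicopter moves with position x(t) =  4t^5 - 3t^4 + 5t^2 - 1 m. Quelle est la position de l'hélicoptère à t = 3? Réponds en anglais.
From the given position equation x(t) = 4·t^5 - 3·t^4 + 5·t^2 - 1, we substitute t = 3 to get x = 773.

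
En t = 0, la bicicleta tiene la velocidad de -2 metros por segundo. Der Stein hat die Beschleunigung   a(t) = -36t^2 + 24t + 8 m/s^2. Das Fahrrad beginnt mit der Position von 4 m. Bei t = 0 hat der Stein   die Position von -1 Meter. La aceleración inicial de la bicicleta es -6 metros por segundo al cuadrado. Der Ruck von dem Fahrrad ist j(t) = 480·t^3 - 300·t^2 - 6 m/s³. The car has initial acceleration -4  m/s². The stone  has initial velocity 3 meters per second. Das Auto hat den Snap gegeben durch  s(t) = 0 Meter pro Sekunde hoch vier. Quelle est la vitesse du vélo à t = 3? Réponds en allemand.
Wir müssen unsere Gleichung für den Ruck j(t) = 480·t^3 - 300·t^2 - 6 2-mal integrieren. Durch Integration von dem Ruck und Verwendung der Anfangsbedingung a(0) = -6, erhalten wir a(t) = 120·t^4 - 100·t^3 - 6·t - 6. Die Stammfunktion von der Beschleunigung, mit v(0) = -2, ergibt die Geschwindigkeit: v(t) = 24·t^5 - 25·t^4 - 3·t^2 - 6·t - 2. Mit v(t) = 24·t^5 - 25·t^4 - 3·t^2 - 6·t - 2 und Einsetzen von t = 3, finden wir v = 3760.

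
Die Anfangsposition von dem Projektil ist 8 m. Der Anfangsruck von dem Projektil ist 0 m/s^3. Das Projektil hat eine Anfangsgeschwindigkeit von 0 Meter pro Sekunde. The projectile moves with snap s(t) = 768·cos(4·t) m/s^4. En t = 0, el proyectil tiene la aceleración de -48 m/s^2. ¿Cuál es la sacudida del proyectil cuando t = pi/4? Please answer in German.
Ausgehend von dem Snap s(t) = 768·cos(4·t), nehmen wir 1 Stammfunktion. Das Integral von dem Snap, mit j(0) = 0, ergibt den Ruck: j(t) = 192·sin(4·t). Mit j(t) = 192·sin(4·t) und Einsetzen von t = pi/4, finden wir j = 0.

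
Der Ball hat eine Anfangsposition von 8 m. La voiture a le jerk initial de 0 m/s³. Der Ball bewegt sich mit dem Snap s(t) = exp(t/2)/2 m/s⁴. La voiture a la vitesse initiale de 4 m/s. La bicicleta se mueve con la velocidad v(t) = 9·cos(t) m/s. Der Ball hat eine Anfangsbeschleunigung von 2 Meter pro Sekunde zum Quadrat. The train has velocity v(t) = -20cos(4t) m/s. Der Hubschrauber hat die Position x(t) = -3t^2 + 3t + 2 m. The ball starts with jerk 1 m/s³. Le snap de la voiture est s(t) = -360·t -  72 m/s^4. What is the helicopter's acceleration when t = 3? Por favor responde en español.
Para resolver esto, necesitamos tomar 2 derivadas de nuestra ecuación de la posición x(t) = -3·t^2 + 3·t + 2. Derivando la posición, obtenemos la velocidad: v(t) = 3 - 6·t. Derivando la velocidad, obtenemos la aceleración: a(t) = -6. Usando a(t) = -6 y sustituyendo t = 3, encontramos a = -6.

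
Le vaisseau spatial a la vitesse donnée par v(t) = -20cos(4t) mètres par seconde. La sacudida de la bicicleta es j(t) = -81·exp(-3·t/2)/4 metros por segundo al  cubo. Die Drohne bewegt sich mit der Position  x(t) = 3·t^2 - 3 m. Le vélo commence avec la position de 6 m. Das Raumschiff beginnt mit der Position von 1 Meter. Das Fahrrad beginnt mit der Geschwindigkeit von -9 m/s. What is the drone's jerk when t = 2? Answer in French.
Pour résoudre ceci, nous devons prendre 3 dérivées de notre équation de la position x(t) = 3·t^2 - 3. En dérivant la position, nous obtenons la vitesse: v(t) = 6·t. En prenant d/dt de v(t), nous trouvons a(t) = 6. La dérivée de l'accélération donne le jerk: j(t) = 0. En utilisant j(t) = 0 et en substituant t = 2, nous trouvons j = 0.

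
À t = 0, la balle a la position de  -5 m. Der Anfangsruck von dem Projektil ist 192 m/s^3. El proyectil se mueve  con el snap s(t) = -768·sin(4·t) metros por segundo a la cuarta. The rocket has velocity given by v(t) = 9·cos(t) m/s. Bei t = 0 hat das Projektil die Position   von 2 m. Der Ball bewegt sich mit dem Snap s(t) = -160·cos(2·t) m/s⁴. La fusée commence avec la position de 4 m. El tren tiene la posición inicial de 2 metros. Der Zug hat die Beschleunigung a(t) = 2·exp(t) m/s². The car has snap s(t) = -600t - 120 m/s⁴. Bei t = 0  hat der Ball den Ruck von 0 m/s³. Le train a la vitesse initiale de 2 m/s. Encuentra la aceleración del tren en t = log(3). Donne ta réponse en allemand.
Mit a(t) = 2·exp(t) und Einsetzen von t = log(3), finden wir a = 6.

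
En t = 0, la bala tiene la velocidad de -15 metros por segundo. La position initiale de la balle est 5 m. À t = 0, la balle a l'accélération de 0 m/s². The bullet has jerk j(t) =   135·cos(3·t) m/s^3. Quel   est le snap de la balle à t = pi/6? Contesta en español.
Partiendo de la sacudida j(t) = 135·cos(3·t), tomamos 1 derivada. Tomando d/dt de j(t), encontramos s(t) = -405·sin(3·t). De la ecuación del snap s(t) = -405·sin(3·t), sustituimos t = pi/6 para obtener s = -405.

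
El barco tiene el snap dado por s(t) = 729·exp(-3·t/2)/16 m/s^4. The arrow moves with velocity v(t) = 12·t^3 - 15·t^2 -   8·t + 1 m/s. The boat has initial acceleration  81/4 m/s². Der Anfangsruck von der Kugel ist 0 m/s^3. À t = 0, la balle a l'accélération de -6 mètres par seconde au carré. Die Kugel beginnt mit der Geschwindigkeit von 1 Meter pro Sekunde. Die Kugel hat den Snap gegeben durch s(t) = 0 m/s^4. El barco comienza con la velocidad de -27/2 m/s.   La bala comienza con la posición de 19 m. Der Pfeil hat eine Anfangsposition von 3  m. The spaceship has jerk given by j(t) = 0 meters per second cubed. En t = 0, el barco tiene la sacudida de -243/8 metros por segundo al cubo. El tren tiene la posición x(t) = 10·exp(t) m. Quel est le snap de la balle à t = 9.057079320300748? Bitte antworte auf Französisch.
De l'équation du snap s(t) = 0, nous substituons t = 9.057079320300748 pour obtenir s = 0.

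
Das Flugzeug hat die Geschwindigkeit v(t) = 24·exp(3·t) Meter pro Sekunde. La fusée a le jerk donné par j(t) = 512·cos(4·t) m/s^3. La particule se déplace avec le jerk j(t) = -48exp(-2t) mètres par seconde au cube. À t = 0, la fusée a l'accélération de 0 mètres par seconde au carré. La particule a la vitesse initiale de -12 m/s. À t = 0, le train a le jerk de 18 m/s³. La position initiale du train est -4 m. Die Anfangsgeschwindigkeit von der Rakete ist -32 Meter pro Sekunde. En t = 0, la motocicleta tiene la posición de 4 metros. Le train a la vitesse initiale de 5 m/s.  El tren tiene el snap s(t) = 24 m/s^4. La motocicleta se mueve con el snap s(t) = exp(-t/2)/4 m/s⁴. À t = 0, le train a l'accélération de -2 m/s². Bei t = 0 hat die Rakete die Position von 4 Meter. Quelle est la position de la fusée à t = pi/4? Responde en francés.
En partant du jerk j(t) = 512·cos(4·t), nous prenons 3 primitives. L'intégrale du jerk, avec a(0) = 0, donne l'accélération: a(t) = 128·sin(4·t). En intégrant l'accélération et en utilisant la condition initiale v(0) = -32, nous obtenons v(t) = -32·cos(4·t). En intégrant la vitesse et en utilisant la condition initiale x(0) = 4, nous obtenons x(t) = 4 - 8·sin(4·t). De l'équation de la position x(t) = 4 - 8·sin(4·t), nous substituons t = pi/4 pour obtenir x = 4.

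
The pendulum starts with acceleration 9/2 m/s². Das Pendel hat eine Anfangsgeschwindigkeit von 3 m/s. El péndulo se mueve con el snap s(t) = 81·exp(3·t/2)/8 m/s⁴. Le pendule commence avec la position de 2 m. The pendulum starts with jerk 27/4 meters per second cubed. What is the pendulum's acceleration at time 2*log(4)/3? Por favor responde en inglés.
To solve this, we need to take 2 antiderivatives of our snap equation s(t) = 81·exp(3·t/2)/8. The antiderivative of snap is jerk. Using j(0) = 27/4, we get j(t) = 27·exp(3·t/2)/4. Taking ∫j(t)dt and applying a(0) = 9/2, we find a(t) = 9·exp(3·t/2)/2. From the given acceleration equation a(t) = 9·exp(3·t/2)/2, we substitute t = 2*log(4)/3 to get a = 18.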